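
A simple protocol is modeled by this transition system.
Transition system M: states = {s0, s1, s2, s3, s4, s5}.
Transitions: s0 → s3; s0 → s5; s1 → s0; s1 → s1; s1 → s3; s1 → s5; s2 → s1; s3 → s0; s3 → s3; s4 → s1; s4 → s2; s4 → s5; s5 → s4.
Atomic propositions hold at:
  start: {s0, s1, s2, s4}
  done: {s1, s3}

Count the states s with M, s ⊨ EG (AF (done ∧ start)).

2

Sat(done ∧ start) = {s1}
AF (done ∧ start): least fixpoint, start Z0 = {s1}, add states with every successor in Z. Z1 = {s1, s2}; fixed.
Sat(AF (done ∧ start)) = {s1, s2}
EG (AF (done ∧ start)): greatest fixpoint, start Z0 = {s1, s2}, keep only states in Sat with some successor in Z. Already a fixed point.
Sat(EG (AF (done ∧ start))) = {s1, s2}
|Sat(EG (AF (done ∧ start)))| = |{s1, s2}| = 2.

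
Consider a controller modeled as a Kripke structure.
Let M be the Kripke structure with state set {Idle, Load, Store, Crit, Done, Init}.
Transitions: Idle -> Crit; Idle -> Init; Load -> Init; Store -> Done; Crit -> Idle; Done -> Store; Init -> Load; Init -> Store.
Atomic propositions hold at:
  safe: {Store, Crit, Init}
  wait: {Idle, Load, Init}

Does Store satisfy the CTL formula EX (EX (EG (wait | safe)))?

Sat(wait | safe) = {Idle, Load, Store, Crit, Init}
EG (wait | safe): greatest fixpoint, start Z0 = {Idle, Load, Store, Crit, Init}, keep only states in Sat with some successor in Z. Z1 = {Idle, Load, Crit, Init}; fixed.
Sat(EG (wait | safe)) = {Idle, Load, Crit, Init}
Sat(EX (EG (wait | safe))) = {s : some successor in {Idle, Load, Crit, Init}} = {Idle, Load, Crit, Init}
Sat(EX (EX (EG (wait | safe)))) = {s : some successor in {Idle, Load, Crit, Init}} = {Idle, Load, Crit, Init}
Store ∉ Sat(EX (EX (EG (wait | safe)))) = {Idle, Load, Crit, Init}, so the formula does not hold at Store.

No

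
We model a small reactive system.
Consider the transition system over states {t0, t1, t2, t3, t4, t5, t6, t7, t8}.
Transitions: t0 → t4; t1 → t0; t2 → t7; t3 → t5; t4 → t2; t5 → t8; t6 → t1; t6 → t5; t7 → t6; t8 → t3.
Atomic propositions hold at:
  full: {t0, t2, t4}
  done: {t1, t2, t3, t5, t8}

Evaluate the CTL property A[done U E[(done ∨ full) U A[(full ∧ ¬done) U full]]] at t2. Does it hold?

Yes

Sat(done ∨ full) = {t0, t1, t2, t3, t4, t5, t8}
Sat(¬done) = {t0, t4, t6, t7}
Sat(full ∧ ¬done) = {t0, t4}
A[(full ∧ ¬done) U full]: least fixpoint, start Z0 = Sat(full) = {t0, t2, t4}, add states in Sat(full ∧ ¬done) with every successor in Z. Already a fixed point.
Sat(A[(full ∧ ¬done) U full]) = {t0, t2, t4}
E[(done ∨ full) U A[(full ∧ ¬done) U full]]: least fixpoint, start Z0 = Sat(A[(full ∧ ¬done) U full]) = {t0, t2, t4}, add states in Sat(done ∨ full) with some successor in Z. Z1 = {t0, t1, t2, t4}; fixed.
Sat(E[(done ∨ full) U A[(full ∧ ¬done) U full]]) = {t0, t1, t2, t4}
A[done U E[(done ∨ full) U A[(full ∧ ¬done) U full]]]: least fixpoint, start Z0 = Sat(E[(done ∨ full) U A[(full ∧ ¬done) U full]]) = {t0, t1, t2, t4}, add states in Sat(done) with every successor in Z. Already a fixed point.
Sat(A[done U E[(done ∨ full) U A[(full ∧ ¬done) U full]]]) = {t0, t1, t2, t4}
t2 ∈ Sat(A[done U E[(done ∨ full) U A[(full ∧ ¬done) U full]]]) = {t0, t1, t2, t4}, so the formula holds at t2.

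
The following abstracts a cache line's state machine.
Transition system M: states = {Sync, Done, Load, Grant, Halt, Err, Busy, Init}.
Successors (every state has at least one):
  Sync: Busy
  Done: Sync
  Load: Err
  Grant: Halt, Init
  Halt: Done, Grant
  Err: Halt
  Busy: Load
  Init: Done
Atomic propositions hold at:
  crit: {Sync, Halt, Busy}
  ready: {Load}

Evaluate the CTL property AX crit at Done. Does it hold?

Sat(AX crit) = {s : every successor in {Sync, Halt, Busy}} = {Sync, Done, Err}
Done ∈ Sat(AX crit) = {Sync, Done, Err}, so the formula holds at Done.

Yes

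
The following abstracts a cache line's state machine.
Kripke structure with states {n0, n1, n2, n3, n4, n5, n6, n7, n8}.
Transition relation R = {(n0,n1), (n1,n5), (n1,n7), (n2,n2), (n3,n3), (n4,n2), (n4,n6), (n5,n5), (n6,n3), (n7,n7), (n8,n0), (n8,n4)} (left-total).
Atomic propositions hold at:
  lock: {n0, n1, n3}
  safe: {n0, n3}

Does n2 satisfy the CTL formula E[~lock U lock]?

Sat(~lock) = {n2, n4, n5, n6, n7, n8}
E[~lock U lock]: least fixpoint, start Z0 = Sat(lock) = {n0, n1, n3}, add states in Sat(~lock) with some successor in Z. Z1 = {n0, n1, n3, n6, n8}; Z2 = {n0, n1, n3, n4, n6, n8}; fixed.
Sat(E[~lock U lock]) = {n0, n1, n3, n4, n6, n8}
n2 ∉ Sat(E[~lock U lock]) = {n0, n1, n3, n4, n6, n8}, so the formula does not hold at n2.

No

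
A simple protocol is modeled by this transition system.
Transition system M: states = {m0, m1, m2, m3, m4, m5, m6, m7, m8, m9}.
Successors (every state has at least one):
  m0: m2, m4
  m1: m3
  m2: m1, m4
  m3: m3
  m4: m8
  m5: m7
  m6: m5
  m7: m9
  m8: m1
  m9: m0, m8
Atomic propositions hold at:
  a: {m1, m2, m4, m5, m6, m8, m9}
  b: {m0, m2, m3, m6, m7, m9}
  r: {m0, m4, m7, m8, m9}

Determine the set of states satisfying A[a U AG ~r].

{m1, m2, m3, m4, m8}

Sat(~r) = {m1, m2, m3, m5, m6}
AG ~r: greatest fixpoint, start Z0 = {m1, m2, m3, m5, m6}, keep only states in Sat with every successor in Z. Z1 = {m1, m3, m6}; Z2 = {m1, m3}; fixed.
Sat(AG ~r) = {m1, m3}
A[a U AG ~r]: least fixpoint, start Z0 = Sat(AG ~r) = {m1, m3}, add states in Sat(a) with every successor in Z. Z1 = {m1, m3, m8}; Z2 = {m1, m3, m4, m8}; Z3 = {m1, m2, m3, m4, m8}; fixed.
Sat(A[a U AG ~r]) = {m1, m2, m3, m4, m8}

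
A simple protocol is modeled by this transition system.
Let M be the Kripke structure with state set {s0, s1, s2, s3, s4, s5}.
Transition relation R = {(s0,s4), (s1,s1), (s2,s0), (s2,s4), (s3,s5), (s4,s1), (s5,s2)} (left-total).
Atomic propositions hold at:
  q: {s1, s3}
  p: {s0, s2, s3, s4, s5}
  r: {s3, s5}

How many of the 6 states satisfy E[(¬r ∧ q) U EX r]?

1

Sat(¬r) = {s0, s1, s2, s4}
Sat(¬r ∧ q) = {s1}
Sat(EX r) = {s : some successor in {s3, s5}} = {s3}
E[(¬r ∧ q) U EX r]: least fixpoint, start Z0 = Sat(EX r) = {s3}, add states in Sat(¬r ∧ q) with some successor in Z. Already a fixed point.
Sat(E[(¬r ∧ q) U EX r]) = {s3}
|Sat(E[(¬r ∧ q) U EX r])| = |{s3}| = 1.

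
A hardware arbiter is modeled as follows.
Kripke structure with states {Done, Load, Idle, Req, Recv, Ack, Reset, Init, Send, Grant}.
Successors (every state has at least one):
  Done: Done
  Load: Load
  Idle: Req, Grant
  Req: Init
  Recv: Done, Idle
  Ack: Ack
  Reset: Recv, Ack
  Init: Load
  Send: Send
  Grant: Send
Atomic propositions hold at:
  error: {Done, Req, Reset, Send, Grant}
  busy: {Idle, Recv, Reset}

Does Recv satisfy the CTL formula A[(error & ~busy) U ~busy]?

No

Sat(~busy) = {Done, Load, Req, Ack, Init, Send, Grant}
Sat(error & ~busy) = {Done, Req, Send, Grant}
A[(error & ~busy) U ~busy]: least fixpoint, start Z0 = Sat(~busy) = {Done, Load, Req, Ack, Init, Send, Grant}, add states in Sat(error & ~busy) with every successor in Z. Already a fixed point.
Sat(A[(error & ~busy) U ~busy]) = {Done, Load, Req, Ack, Init, Send, Grant}
Recv ∉ Sat(A[(error & ~busy) U ~busy]) = {Done, Load, Req, Ack, Init, Send, Grant}, so the formula does not hold at Recv.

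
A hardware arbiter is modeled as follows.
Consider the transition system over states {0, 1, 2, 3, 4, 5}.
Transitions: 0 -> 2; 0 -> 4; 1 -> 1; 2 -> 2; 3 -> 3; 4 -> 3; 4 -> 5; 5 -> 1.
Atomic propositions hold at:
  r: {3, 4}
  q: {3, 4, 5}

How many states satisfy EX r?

Sat(EX r) = {s : some successor in {3, 4}} = {0, 3, 4}
|Sat(EX r)| = |{0, 3, 4}| = 3.

3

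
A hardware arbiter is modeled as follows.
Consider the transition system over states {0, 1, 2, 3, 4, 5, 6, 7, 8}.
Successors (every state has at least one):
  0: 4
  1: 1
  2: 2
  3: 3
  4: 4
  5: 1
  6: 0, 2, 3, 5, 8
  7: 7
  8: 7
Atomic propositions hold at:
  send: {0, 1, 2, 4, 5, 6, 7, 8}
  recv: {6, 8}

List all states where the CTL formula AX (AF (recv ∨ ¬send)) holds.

Sat(¬send) = {3}
Sat(recv ∨ ¬send) = {3, 6, 8}
AF (recv ∨ ¬send): least fixpoint, start Z0 = {3, 6, 8}, add states with every successor in Z. Already a fixed point.
Sat(AF (recv ∨ ¬send)) = {3, 6, 8}
Sat(AX (AF (recv ∨ ¬send))) = {s : every successor in {3, 6, 8}} = {3}

{3}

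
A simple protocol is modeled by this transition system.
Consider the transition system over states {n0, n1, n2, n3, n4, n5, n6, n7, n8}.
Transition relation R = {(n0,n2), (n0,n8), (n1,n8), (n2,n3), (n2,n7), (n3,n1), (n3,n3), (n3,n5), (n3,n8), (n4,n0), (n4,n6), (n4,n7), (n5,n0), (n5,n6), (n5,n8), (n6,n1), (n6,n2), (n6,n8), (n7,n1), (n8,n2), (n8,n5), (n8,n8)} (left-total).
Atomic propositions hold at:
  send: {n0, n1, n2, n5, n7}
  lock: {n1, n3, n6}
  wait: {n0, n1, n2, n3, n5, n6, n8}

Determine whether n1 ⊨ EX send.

Sat(EX send) = {s : some successor in {n0, n1, n2, n5, n7}} = {n0, n2, n3, n4, n5, n6, n7, n8}
n1 ∉ Sat(EX send) = {n0, n2, n3, n4, n5, n6, n7, n8}, so the formula does not hold at n1.

No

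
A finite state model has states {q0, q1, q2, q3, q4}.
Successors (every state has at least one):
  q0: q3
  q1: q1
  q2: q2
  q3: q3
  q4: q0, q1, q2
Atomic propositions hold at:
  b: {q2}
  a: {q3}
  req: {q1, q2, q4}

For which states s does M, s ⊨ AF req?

{q1, q2, q4}

AF req: least fixpoint, start Z0 = {q1, q2, q4}, add states with every successor in Z. Already a fixed point.
Sat(AF req) = {q1, q2, q4}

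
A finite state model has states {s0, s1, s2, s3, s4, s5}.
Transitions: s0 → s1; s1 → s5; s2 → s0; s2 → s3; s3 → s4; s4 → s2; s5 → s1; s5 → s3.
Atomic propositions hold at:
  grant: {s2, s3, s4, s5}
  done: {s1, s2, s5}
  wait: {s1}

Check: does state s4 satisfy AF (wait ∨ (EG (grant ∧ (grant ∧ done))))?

Sat(grant ∧ done) = {s2, s5}
Sat(grant ∧ (grant ∧ done)) = {s2, s5}
EG (grant ∧ (grant ∧ done)): greatest fixpoint, start Z0 = {s2, s5}, keep only states in Sat with some successor in Z. Z1 = ∅; fixed.
Sat(EG (grant ∧ (grant ∧ done))) = ∅
Sat(wait ∨ (EG (grant ∧ (grant ∧ done)))) = {s1}
AF (wait ∨ (EG (grant ∧ (grant ∧ done)))): least fixpoint, start Z0 = {s1}, add states with every successor in Z. Z1 = {s0, s1}; fixed.
Sat(AF (wait ∨ (EG (grant ∧ (grant ∧ done))))) = {s0, s1}
s4 ∉ Sat(AF (wait ∨ (EG (grant ∧ (grant ∧ done))))) = {s0, s1}, so the formula does not hold at s4.

No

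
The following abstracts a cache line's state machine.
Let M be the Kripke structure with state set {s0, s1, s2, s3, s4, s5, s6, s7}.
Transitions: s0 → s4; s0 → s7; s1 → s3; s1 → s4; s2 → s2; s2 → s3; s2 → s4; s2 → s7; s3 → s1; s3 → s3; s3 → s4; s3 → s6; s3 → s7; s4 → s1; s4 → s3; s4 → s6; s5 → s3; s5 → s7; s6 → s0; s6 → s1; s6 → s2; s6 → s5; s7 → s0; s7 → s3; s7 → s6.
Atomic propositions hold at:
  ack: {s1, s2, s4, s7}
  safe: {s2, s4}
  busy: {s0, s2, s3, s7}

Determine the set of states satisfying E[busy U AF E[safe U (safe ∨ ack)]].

Sat(safe ∨ ack) = {s1, s2, s4, s7}
E[safe U (safe ∨ ack)]: least fixpoint, start Z0 = Sat((safe ∨ ack)) = {s1, s2, s4, s7}, add states in Sat(safe) with some successor in Z. Already a fixed point.
Sat(E[safe U (safe ∨ ack)]) = {s1, s2, s4, s7}
AF E[safe U (safe ∨ ack)]: least fixpoint, start Z0 = {s1, s2, s4, s7}, add states with every successor in Z. Z1 = {s0, s1, s2, s4, s7}; fixed.
Sat(AF E[safe U (safe ∨ ack)]) = {s0, s1, s2, s4, s7}
E[busy U AF E[safe U (safe ∨ ack)]]: least fixpoint, start Z0 = Sat(AF E[safe U (safe ∨ ack)]) = {s0, s1, s2, s4, s7}, add states in Sat(busy) with some successor in Z. Z1 = {s0, s1, s2, s3, s4, s7}; fixed.
Sat(E[busy U AF E[safe U (safe ∨ ack)]]) = {s0, s1, s2, s3, s4, s7}

{s0, s1, s2, s3, s4, s7}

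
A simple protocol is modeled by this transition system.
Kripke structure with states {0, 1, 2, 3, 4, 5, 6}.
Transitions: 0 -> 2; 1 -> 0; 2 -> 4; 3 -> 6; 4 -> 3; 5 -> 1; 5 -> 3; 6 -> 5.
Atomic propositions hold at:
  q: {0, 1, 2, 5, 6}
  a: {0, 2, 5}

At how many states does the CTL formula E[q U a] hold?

E[q U a]: least fixpoint, start Z0 = Sat(a) = {0, 2, 5}, add states in Sat(q) with some successor in Z. Z1 = {0, 1, 2, 5, 6}; fixed.
Sat(E[q U a]) = {0, 1, 2, 5, 6}
|Sat(E[q U a])| = |{0, 1, 2, 5, 6}| = 5.

5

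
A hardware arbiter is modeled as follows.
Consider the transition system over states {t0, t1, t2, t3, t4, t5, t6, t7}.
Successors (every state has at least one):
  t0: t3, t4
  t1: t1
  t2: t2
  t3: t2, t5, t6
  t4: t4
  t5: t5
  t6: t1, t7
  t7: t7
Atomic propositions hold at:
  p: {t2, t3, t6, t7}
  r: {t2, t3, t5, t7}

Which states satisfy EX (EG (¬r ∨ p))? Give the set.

Sat(¬r) = {t0, t1, t4, t6}
Sat(¬r ∨ p) = {t0, t1, t2, t3, t4, t6, t7}
EG (¬r ∨ p): greatest fixpoint, start Z0 = {t0, t1, t2, t3, t4, t6, t7}, keep only states in Sat with some successor in Z. Already a fixed point.
Sat(EG (¬r ∨ p)) = {t0, t1, t2, t3, t4, t6, t7}
Sat(EX (EG (¬r ∨ p))) = {s : some successor in {t0, t1, t2, t3, t4, t6, t7}} = {t0, t1, t2, t3, t4, t6, t7}

{t0, t1, t2, t3, t4, t6, t7}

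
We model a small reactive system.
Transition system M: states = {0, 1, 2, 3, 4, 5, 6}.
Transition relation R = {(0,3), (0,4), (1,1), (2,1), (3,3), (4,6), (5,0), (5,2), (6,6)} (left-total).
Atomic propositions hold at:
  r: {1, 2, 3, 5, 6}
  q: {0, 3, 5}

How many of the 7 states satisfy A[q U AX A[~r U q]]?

1

Sat(~r) = {0, 4}
A[~r U q]: least fixpoint, start Z0 = Sat(q) = {0, 3, 5}, add states in Sat(~r) with every successor in Z. Already a fixed point.
Sat(A[~r U q]) = {0, 3, 5}
Sat(AX A[~r U q]) = {s : every successor in {0, 3, 5}} = {3}
A[q U AX A[~r U q]]: least fixpoint, start Z0 = Sat(AX A[~r U q]) = {3}, add states in Sat(q) with every successor in Z. Already a fixed point.
Sat(A[q U AX A[~r U q]]) = {3}
|Sat(A[q U AX A[~r U q]])| = |{3}| = 1.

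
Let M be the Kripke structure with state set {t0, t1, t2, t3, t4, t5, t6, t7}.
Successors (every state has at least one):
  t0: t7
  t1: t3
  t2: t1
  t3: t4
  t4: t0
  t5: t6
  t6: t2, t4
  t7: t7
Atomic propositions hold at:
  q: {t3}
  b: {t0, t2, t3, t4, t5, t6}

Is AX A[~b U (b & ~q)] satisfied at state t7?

No

Sat(~b) = {t1, t7}
Sat(~q) = {t0, t1, t2, t4, t5, t6, t7}
Sat(b & ~q) = {t0, t2, t4, t5, t6}
A[~b U (b & ~q)]: least fixpoint, start Z0 = Sat((b & ~q)) = {t0, t2, t4, t5, t6}, add states in Sat(~b) with every successor in Z. Already a fixed point.
Sat(A[~b U (b & ~q)]) = {t0, t2, t4, t5, t6}
Sat(AX A[~b U (b & ~q)]) = {s : every successor in {t0, t2, t4, t5, t6}} = {t3, t4, t5, t6}
t7 ∉ Sat(AX A[~b U (b & ~q)]) = {t3, t4, t5, t6}, so the formula does not hold at t7.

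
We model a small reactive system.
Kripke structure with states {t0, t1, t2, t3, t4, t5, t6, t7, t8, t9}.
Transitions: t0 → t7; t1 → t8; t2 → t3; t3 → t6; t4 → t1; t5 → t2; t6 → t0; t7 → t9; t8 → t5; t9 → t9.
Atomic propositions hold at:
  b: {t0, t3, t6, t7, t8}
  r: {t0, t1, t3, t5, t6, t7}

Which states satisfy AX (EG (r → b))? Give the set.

{t0, t2, t3, t5, t6, t7, t9}

Sat(r → b) = {t0, t2, t3, t4, t6, t7, t8, t9}
EG (r → b): greatest fixpoint, start Z0 = {t0, t2, t3, t4, t6, t7, t8, t9}, keep only states in Sat with some successor in Z. Z1 = {t0, t2, t3, t6, t7, t9}; fixed.
Sat(EG (r → b)) = {t0, t2, t3, t6, t7, t9}
Sat(AX (EG (r → b))) = {s : every successor in {t0, t2, t3, t6, t7, t9}} = {t0, t2, t3, t5, t6, t7, t9}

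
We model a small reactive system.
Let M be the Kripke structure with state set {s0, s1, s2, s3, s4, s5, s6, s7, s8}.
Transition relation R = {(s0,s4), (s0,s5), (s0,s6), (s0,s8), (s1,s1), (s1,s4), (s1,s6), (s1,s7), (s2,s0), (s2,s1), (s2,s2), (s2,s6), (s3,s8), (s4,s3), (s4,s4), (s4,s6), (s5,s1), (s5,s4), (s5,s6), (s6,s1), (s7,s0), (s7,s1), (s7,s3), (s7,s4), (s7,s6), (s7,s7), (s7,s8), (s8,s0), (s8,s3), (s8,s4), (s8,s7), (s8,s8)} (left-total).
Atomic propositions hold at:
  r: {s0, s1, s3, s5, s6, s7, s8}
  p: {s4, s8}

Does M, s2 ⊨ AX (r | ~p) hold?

Sat(~p) = {s0, s1, s2, s3, s5, s6, s7}
Sat(r | ~p) = {s0, s1, s2, s3, s5, s6, s7, s8}
Sat(AX (r | ~p)) = {s : every successor in {s0, s1, s2, s3, s5, s6, s7, s8}} = {s2, s3, s6}
s2 ∈ Sat(AX (r | ~p)) = {s2, s3, s6}, so the formula holds at s2.

Yes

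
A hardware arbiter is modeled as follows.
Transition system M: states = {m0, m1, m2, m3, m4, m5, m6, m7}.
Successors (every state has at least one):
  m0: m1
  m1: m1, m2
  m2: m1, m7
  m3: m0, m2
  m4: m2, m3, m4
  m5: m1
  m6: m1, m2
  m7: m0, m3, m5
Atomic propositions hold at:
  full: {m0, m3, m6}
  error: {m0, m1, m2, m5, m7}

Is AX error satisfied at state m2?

Yes

Sat(AX error) = {s : every successor in {m0, m1, m2, m5, m7}} = {m0, m1, m2, m3, m5, m6}
m2 ∈ Sat(AX error) = {m0, m1, m2, m3, m5, m6}, so the formula holds at m2.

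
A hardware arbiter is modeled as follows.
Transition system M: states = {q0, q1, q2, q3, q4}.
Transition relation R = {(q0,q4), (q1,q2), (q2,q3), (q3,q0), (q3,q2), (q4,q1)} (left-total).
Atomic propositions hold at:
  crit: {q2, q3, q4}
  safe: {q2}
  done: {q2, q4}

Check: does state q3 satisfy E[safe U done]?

No

E[safe U done]: least fixpoint, start Z0 = Sat(done) = {q2, q4}, add states in Sat(safe) with some successor in Z. Already a fixed point.
Sat(E[safe U done]) = {q2, q4}
q3 ∉ Sat(E[safe U done]) = {q2, q4}, so the formula does not hold at q3.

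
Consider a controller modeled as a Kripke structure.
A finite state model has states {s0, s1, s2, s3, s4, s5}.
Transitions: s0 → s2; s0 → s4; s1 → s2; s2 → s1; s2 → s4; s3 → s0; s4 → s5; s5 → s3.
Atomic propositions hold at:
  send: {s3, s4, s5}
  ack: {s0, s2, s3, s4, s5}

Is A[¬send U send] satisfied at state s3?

Yes

Sat(¬send) = {s0, s1, s2}
A[¬send U send]: least fixpoint, start Z0 = Sat(send) = {s3, s4, s5}, add states in Sat(¬send) with every successor in Z. Already a fixed point.
Sat(A[¬send U send]) = {s3, s4, s5}
s3 ∈ Sat(A[¬send U send]) = {s3, s4, s5}, so the formula holds at s3.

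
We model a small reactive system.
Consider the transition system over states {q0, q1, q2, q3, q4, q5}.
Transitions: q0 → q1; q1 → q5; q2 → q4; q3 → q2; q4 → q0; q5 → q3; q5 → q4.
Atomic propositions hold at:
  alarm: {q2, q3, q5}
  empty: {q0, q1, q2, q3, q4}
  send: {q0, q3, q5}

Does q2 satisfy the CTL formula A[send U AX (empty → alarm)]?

Sat(empty → alarm) = {q2, q3, q5}
Sat(AX (empty → alarm)) = {s : every successor in {q2, q3, q5}} = {q1, q3}
A[send U AX (empty → alarm)]: least fixpoint, start Z0 = Sat(AX (empty → alarm)) = {q1, q3}, add states in Sat(send) with every successor in Z. Z1 = {q0, q1, q3}; fixed.
Sat(A[send U AX (empty → alarm)]) = {q0, q1, q3}
q2 ∉ Sat(A[send U AX (empty → alarm)]) = {q0, q1, q3}, so the formula does not hold at q2.

No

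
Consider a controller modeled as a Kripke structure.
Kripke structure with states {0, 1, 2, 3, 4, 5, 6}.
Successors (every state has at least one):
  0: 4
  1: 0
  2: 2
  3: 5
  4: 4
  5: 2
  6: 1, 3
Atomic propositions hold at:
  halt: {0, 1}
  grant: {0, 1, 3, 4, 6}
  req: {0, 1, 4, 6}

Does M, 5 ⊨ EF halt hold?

EF halt: least fixpoint, start Z0 = {0, 1}, add states with some successor in Z. Z1 = {0, 1, 6}; fixed.
Sat(EF halt) = {0, 1, 6}
5 ∉ Sat(EF halt) = {0, 1, 6}, so the formula does not hold at 5.

No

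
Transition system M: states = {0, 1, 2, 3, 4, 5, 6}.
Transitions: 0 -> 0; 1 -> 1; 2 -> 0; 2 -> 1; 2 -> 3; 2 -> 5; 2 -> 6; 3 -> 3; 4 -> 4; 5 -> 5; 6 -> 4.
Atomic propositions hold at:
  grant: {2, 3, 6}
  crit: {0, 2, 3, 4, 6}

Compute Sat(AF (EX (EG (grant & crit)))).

Sat(grant & crit) = {2, 3, 6}
EG (grant & crit): greatest fixpoint, start Z0 = {2, 3, 6}, keep only states in Sat with some successor in Z. Z1 = {2, 3}; fixed.
Sat(EG (grant & crit)) = {2, 3}
Sat(EX (EG (grant & crit))) = {s : some successor in {2, 3}} = {2, 3}
AF (EX (EG (grant & crit))): least fixpoint, start Z0 = {2, 3}, add states with every successor in Z. Already a fixed point.
Sat(AF (EX (EG (grant & crit)))) = {2, 3}

{2, 3}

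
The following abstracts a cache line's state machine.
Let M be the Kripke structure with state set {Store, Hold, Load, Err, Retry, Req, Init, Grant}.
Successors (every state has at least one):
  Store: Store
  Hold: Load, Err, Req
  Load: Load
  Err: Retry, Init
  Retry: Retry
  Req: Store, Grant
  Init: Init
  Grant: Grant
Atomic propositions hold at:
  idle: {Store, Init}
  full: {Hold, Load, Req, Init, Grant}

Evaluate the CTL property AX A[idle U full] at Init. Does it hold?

A[idle U full]: least fixpoint, start Z0 = Sat(full) = {Hold, Load, Req, Init, Grant}, add states in Sat(idle) with every successor in Z. Already a fixed point.
Sat(A[idle U full]) = {Hold, Load, Req, Init, Grant}
Sat(AX A[idle U full]) = {s : every successor in {Hold, Load, Req, Init, Grant}} = {Load, Init, Grant}
Init ∈ Sat(AX A[idle U full]) = {Load, Init, Grant}, so the formula holds at Init.

Yes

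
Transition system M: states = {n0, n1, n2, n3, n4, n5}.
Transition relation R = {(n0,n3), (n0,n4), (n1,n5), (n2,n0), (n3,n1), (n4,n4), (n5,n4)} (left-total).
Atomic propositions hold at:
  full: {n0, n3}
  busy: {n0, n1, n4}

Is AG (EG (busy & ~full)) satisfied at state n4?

Yes

Sat(~full) = {n1, n2, n4, n5}
Sat(busy & ~full) = {n1, n4}
EG (busy & ~full): greatest fixpoint, start Z0 = {n1, n4}, keep only states in Sat with some successor in Z. Z1 = {n4}; fixed.
Sat(EG (busy & ~full)) = {n4}
AG (EG (busy & ~full)): greatest fixpoint, start Z0 = {n4}, keep only states in Sat with every successor in Z. Already a fixed point.
Sat(AG (EG (busy & ~full))) = {n4}
n4 ∈ Sat(AG (EG (busy & ~full))) = {n4}, so the formula holds at n4.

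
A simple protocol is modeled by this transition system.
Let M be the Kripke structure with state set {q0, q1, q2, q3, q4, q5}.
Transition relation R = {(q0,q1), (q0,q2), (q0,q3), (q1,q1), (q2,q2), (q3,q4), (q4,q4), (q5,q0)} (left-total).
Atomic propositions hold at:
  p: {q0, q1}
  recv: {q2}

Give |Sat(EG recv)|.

EG recv: greatest fixpoint, start Z0 = {q2}, keep only states in Sat with some successor in Z. Already a fixed point.
Sat(EG recv) = {q2}
|Sat(EG recv)| = |{q2}| = 1.

1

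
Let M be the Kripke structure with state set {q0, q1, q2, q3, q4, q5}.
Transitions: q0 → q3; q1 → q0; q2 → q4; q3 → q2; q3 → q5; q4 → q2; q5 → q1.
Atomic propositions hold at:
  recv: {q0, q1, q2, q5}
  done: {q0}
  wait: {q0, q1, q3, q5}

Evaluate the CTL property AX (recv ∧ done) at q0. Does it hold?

No

Sat(recv ∧ done) = {q0}
Sat(AX (recv ∧ done)) = {s : every successor in {q0}} = {q1}
q0 ∉ Sat(AX (recv ∧ done)) = {q1}, so the formula does not hold at q0.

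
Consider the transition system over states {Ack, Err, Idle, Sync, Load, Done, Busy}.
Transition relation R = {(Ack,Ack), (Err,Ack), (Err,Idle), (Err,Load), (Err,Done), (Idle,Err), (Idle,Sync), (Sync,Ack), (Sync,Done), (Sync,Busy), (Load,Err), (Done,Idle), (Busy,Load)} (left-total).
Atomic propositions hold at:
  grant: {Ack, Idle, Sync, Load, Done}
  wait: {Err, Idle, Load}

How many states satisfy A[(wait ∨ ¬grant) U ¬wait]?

Sat(¬grant) = {Err, Busy}
Sat(wait ∨ ¬grant) = {Err, Idle, Load, Busy}
Sat(¬wait) = {Ack, Sync, Done, Busy}
A[(wait ∨ ¬grant) U ¬wait]: least fixpoint, start Z0 = Sat(¬wait) = {Ack, Sync, Done, Busy}, add states in Sat(wait ∨ ¬grant) with every successor in Z. Already a fixed point.
Sat(A[(wait ∨ ¬grant) U ¬wait]) = {Ack, Sync, Done, Busy}
|Sat(A[(wait ∨ ¬grant) U ¬wait])| = |{Ack, Sync, Done, Busy}| = 4.

4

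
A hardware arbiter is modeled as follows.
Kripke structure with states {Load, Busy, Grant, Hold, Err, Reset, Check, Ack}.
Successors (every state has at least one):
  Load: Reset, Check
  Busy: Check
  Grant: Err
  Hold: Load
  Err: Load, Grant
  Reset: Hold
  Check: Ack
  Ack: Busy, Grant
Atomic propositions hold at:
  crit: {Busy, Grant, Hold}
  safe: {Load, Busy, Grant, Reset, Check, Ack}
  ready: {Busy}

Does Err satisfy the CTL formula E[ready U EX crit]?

Sat(EX crit) = {s : some successor in {Busy, Grant, Hold}} = {Err, Reset, Ack}
E[ready U EX crit]: least fixpoint, start Z0 = Sat(EX crit) = {Err, Reset, Ack}, add states in Sat(ready) with some successor in Z. Already a fixed point.
Sat(E[ready U EX crit]) = {Err, Reset, Ack}
Err ∈ Sat(E[ready U EX crit]) = {Err, Reset, Ack}, so the formula holds at Err.

Yes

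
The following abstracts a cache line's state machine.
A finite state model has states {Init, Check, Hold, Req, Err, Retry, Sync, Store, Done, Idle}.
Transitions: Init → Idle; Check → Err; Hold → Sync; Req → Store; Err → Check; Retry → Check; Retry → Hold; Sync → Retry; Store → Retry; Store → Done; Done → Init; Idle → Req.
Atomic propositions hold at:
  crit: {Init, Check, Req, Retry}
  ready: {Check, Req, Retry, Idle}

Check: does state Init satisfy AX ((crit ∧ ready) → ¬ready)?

Sat(crit ∧ ready) = {Check, Req, Retry}
Sat(¬ready) = {Init, Hold, Err, Sync, Store, Done}
Sat((crit ∧ ready) → ¬ready) = {Init, Hold, Err, Sync, Store, Done, Idle}
Sat(AX ((crit ∧ ready) → ¬ready)) = {s : every successor in {Init, Hold, Err, Sync, Store, Done, Idle}} = {Init, Check, Hold, Req, Done}
Init ∈ Sat(AX ((crit ∧ ready) → ¬ready)) = {Init, Check, Hold, Req, Done}, so the formula holds at Init.

Yes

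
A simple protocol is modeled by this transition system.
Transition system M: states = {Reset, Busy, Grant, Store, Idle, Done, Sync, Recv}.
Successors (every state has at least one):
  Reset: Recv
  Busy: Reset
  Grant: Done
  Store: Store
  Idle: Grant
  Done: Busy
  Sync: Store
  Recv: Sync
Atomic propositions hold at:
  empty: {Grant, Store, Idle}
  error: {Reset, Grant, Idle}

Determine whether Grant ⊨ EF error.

Yes

EF error: least fixpoint, start Z0 = {Reset, Grant, Idle}, add states with some successor in Z. Z1 = {Reset, Busy, Grant, Idle}; Z2 = {Reset, Busy, Grant, Idle, Done}; fixed.
Sat(EF error) = {Reset, Busy, Grant, Idle, Done}
Grant ∈ Sat(EF error) = {Reset, Busy, Grant, Idle, Done}, so the formula holds at Grant.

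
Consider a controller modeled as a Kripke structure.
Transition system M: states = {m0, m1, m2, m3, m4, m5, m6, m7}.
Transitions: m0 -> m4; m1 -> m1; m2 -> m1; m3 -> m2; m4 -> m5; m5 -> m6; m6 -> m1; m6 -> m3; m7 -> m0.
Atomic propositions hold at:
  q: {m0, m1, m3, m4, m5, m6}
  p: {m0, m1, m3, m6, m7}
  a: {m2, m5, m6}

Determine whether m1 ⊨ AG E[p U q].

Yes

E[p U q]: least fixpoint, start Z0 = Sat(q) = {m0, m1, m3, m4, m5, m6}, add states in Sat(p) with some successor in Z. Z1 = {m0, m1, m3, m4, m5, m6, m7}; fixed.
Sat(E[p U q]) = {m0, m1, m3, m4, m5, m6, m7}
AG E[p U q]: greatest fixpoint, start Z0 = {m0, m1, m3, m4, m5, m6, m7}, keep only states in Sat with every successor in Z. Z1 = {m0, m1, m4, m5, m6, m7}; Z2 = {m0, m1, m4, m5, m7}; Z3 = {m0, m1, m4, m7}; Z4 = {m0, m1, m7}; Z5 = {m1, m7}; Z6 = {m1}; fixed.
Sat(AG E[p U q]) = {m1}
m1 ∈ Sat(AG E[p U q]) = {m1}, so the formula holds at m1.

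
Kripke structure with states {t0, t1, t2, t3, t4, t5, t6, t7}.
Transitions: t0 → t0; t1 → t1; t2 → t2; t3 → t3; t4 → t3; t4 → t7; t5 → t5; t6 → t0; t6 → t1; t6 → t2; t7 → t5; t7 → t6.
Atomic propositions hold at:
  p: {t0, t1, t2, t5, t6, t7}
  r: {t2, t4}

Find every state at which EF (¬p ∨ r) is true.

Sat(¬p) = {t3, t4}
Sat(¬p ∨ r) = {t2, t3, t4}
EF (¬p ∨ r): least fixpoint, start Z0 = {t2, t3, t4}, add states with some successor in Z. Z1 = {t2, t3, t4, t6}; Z2 = {t2, t3, t4, t6, t7}; fixed.
Sat(EF (¬p ∨ r)) = {t2, t3, t4, t6, t7}

{t2, t3, t4, t6, t7}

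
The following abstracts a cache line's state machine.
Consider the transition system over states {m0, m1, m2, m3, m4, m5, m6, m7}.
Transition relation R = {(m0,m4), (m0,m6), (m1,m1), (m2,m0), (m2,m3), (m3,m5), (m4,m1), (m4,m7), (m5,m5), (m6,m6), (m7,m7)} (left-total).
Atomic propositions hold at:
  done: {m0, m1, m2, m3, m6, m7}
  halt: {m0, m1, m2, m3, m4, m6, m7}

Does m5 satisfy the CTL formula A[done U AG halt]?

AG halt: greatest fixpoint, start Z0 = {m0, m1, m2, m3, m4, m6, m7}, keep only states in Sat with every successor in Z. Z1 = {m0, m1, m2, m4, m6, m7}; Z2 = {m0, m1, m4, m6, m7}; fixed.
Sat(AG halt) = {m0, m1, m4, m6, m7}
A[done U AG halt]: least fixpoint, start Z0 = Sat(AG halt) = {m0, m1, m4, m6, m7}, add states in Sat(done) with every successor in Z. Already a fixed point.
Sat(A[done U AG halt]) = {m0, m1, m4, m6, m7}
m5 ∉ Sat(A[done U AG halt]) = {m0, m1, m4, m6, m7}, so the formula does not hold at m5.

No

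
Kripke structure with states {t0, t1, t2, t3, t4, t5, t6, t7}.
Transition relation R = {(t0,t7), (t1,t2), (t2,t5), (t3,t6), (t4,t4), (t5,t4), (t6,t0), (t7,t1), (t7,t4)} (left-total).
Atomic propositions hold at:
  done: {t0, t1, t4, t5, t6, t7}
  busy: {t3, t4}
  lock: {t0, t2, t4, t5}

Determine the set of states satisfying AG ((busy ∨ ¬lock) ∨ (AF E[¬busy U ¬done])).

Sat(¬lock) = {t1, t3, t6, t7}
Sat(busy ∨ ¬lock) = {t1, t3, t4, t6, t7}
Sat(¬busy) = {t0, t1, t2, t5, t6, t7}
Sat(¬done) = {t2, t3}
E[¬busy U ¬done]: least fixpoint, start Z0 = Sat(¬done) = {t2, t3}, add states in Sat(¬busy) with some successor in Z. Z1 = {t1, t2, t3}; Z2 = {t1, t2, t3, t7}; Z3 = {t0, t1, t2, t3, t7}; Z4 = {t0, t1, t2, t3, t6, t7}; fixed.
Sat(E[¬busy U ¬done]) = {t0, t1, t2, t3, t6, t7}
AF E[¬busy U ¬done]: least fixpoint, start Z0 = {t0, t1, t2, t3, t6, t7}, add states with every successor in Z. Already a fixed point.
Sat(AF E[¬busy U ¬done]) = {t0, t1, t2, t3, t6, t7}
Sat((busy ∨ ¬lock) ∨ (AF E[¬busy U ¬done])) = {t0, t1, t2, t3, t4, t6, t7}
AG ((busy ∨ ¬lock) ∨ (AF E[¬busy U ¬done])): greatest fixpoint, start Z0 = {t0, t1, t2, t3, t4, t6, t7}, keep only states in Sat with every successor in Z. Z1 = {t0, t1, t3, t4, t6, t7}; Z2 = {t0, t3, t4, t6, t7}; Z3 = {t0, t3, t4, t6}; Z4 = {t3, t4, t6}; Z5 = {t3, t4}; Z6 = {t4}; fixed.
Sat(AG ((busy ∨ ¬lock) ∨ (AF E[¬busy U ¬done]))) = {t4}

{t4}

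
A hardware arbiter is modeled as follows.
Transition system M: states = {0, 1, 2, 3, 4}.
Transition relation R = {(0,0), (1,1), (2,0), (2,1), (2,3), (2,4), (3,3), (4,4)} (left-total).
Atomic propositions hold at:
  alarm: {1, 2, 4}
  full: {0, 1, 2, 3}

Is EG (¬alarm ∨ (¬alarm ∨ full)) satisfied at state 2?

Sat(¬alarm) = {0, 3}
Sat(¬alarm ∨ full) = {0, 1, 2, 3}
Sat(¬alarm ∨ (¬alarm ∨ full)) = {0, 1, 2, 3}
EG (¬alarm ∨ (¬alarm ∨ full)): greatest fixpoint, start Z0 = {0, 1, 2, 3}, keep only states in Sat with some successor in Z. Already a fixed point.
Sat(EG (¬alarm ∨ (¬alarm ∨ full))) = {0, 1, 2, 3}
2 ∈ Sat(EG (¬alarm ∨ (¬alarm ∨ full))) = {0, 1, 2, 3}, so the formula holds at 2.

Yes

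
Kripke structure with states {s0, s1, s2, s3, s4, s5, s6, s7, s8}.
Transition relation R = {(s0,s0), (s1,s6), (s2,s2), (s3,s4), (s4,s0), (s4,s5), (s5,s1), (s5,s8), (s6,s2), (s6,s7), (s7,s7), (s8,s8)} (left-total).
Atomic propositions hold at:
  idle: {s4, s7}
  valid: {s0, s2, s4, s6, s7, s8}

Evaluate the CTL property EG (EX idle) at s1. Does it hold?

Sat(EX idle) = {s : some successor in {s4, s7}} = {s3, s6, s7}
EG (EX idle): greatest fixpoint, start Z0 = {s3, s6, s7}, keep only states in Sat with some successor in Z. Z1 = {s6, s7}; fixed.
Sat(EG (EX idle)) = {s6, s7}
s1 ∉ Sat(EG (EX idle)) = {s6, s7}, so the formula does not hold at s1.

No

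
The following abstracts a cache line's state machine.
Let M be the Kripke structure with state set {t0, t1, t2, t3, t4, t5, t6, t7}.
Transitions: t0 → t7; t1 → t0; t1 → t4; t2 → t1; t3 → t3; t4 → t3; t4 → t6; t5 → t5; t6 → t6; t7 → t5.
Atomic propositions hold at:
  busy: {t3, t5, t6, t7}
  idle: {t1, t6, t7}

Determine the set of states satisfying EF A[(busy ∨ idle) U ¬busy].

{t0, t1, t2, t4}

Sat(busy ∨ idle) = {t1, t3, t5, t6, t7}
Sat(¬busy) = {t0, t1, t2, t4}
A[(busy ∨ idle) U ¬busy]: least fixpoint, start Z0 = Sat(¬busy) = {t0, t1, t2, t4}, add states in Sat(busy ∨ idle) with every successor in Z. Already a fixed point.
Sat(A[(busy ∨ idle) U ¬busy]) = {t0, t1, t2, t4}
EF A[(busy ∨ idle) U ¬busy]: least fixpoint, start Z0 = {t0, t1, t2, t4}, add states with some successor in Z. Already a fixed point.
Sat(EF A[(busy ∨ idle) U ¬busy]) = {t0, t1, t2, t4}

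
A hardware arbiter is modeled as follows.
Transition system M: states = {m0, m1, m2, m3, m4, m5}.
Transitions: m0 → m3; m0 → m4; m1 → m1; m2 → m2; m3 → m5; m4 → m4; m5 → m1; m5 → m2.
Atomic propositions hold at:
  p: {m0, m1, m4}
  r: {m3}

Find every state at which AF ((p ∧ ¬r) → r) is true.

{m2, m3, m5}

Sat(¬r) = {m0, m1, m2, m4, m5}
Sat(p ∧ ¬r) = {m0, m1, m4}
Sat((p ∧ ¬r) → r) = {m2, m3, m5}
AF ((p ∧ ¬r) → r): least fixpoint, start Z0 = {m2, m3, m5}, add states with every successor in Z. Already a fixed point.
Sat(AF ((p ∧ ¬r) → r)) = {m2, m3, m5}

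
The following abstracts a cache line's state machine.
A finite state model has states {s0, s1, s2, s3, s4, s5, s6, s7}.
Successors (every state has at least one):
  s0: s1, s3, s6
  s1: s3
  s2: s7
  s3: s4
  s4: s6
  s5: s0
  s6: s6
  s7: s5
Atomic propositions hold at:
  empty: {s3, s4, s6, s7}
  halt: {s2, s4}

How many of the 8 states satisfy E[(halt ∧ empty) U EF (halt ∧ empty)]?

Sat(halt ∧ empty) = {s4}
EF (halt ∧ empty): least fixpoint, start Z0 = {s4}, add states with some successor in Z. Z1 = {s3, s4}; Z2 = {s0, s1, s3, s4}; Z3 = {s0, s1, s3, s4, s5}; Z4 = {s0, s1, s3, s4, s5, s7}; Z5 = {s0, s1, s2, s3, s4, s5, s7}; fixed.
Sat(EF (halt ∧ empty)) = {s0, s1, s2, s3, s4, s5, s7}
E[(halt ∧ empty) U EF (halt ∧ empty)]: least fixpoint, start Z0 = Sat(EF (halt ∧ empty)) = {s0, s1, s2, s3, s4, s5, s7}, add states in Sat(halt ∧ empty) with some successor in Z. Already a fixed point.
Sat(E[(halt ∧ empty) U EF (halt ∧ empty)]) = {s0, s1, s2, s3, s4, s5, s7}
|Sat(E[(halt ∧ empty) U EF (halt ∧ empty)])| = |{s0, s1, s2, s3, s4, s5, s7}| = 7.

7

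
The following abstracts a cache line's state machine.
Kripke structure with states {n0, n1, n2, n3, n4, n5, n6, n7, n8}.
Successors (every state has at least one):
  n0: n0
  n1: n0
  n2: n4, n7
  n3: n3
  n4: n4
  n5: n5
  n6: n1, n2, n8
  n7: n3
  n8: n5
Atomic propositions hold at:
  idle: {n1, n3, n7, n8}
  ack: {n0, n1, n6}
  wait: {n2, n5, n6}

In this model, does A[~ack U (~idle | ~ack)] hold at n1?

Sat(~ack) = {n2, n3, n4, n5, n7, n8}
Sat(~idle) = {n0, n2, n4, n5, n6}
Sat(~idle | ~ack) = {n0, n2, n3, n4, n5, n6, n7, n8}
A[~ack U (~idle | ~ack)]: least fixpoint, start Z0 = Sat((~idle | ~ack)) = {n0, n2, n3, n4, n5, n6, n7, n8}, add states in Sat(~ack) with every successor in Z. Already a fixed point.
Sat(A[~ack U (~idle | ~ack)]) = {n0, n2, n3, n4, n5, n6, n7, n8}
n1 ∉ Sat(A[~ack U (~idle | ~ack)]) = {n0, n2, n3, n4, n5, n6, n7, n8}, so the formula does not hold at n1.

No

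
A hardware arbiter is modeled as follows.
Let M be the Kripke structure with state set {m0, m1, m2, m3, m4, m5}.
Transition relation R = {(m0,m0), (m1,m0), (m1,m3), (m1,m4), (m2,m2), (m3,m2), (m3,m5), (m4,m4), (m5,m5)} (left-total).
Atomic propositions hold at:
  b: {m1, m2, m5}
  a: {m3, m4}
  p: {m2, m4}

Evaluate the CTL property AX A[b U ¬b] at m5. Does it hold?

Sat(¬b) = {m0, m3, m4}
A[b U ¬b]: least fixpoint, start Z0 = Sat(¬b) = {m0, m3, m4}, add states in Sat(b) with every successor in Z. Z1 = {m0, m1, m3, m4}; fixed.
Sat(A[b U ¬b]) = {m0, m1, m3, m4}
Sat(AX A[b U ¬b]) = {s : every successor in {m0, m1, m3, m4}} = {m0, m1, m4}
m5 ∉ Sat(AX A[b U ¬b]) = {m0, m1, m4}, so the formula does not hold at m5.

No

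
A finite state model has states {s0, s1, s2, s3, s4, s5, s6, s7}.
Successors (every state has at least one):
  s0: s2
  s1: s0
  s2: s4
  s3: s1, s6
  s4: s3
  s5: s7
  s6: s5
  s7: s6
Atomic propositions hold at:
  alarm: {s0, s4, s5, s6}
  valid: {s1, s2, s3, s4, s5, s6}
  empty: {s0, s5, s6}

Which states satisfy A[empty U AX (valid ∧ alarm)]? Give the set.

Sat(valid ∧ alarm) = {s4, s5, s6}
Sat(AX (valid ∧ alarm)) = {s : every successor in {s4, s5, s6}} = {s2, s6, s7}
A[empty U AX (valid ∧ alarm)]: least fixpoint, start Z0 = Sat(AX (valid ∧ alarm)) = {s2, s6, s7}, add states in Sat(empty) with every successor in Z. Z1 = {s0, s2, s5, s6, s7}; fixed.
Sat(A[empty U AX (valid ∧ alarm)]) = {s0, s2, s5, s6, s7}

{s0, s2, s5, s6, s7}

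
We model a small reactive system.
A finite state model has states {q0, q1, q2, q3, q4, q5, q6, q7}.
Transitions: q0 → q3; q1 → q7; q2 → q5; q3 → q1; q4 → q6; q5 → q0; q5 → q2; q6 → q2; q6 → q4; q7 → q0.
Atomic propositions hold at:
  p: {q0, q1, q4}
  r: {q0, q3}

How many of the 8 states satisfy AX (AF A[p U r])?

A[p U r]: least fixpoint, start Z0 = Sat(r) = {q0, q3}, add states in Sat(p) with every successor in Z. Already a fixed point.
Sat(A[p U r]) = {q0, q3}
AF A[p U r]: least fixpoint, start Z0 = {q0, q3}, add states with every successor in Z. Z1 = {q0, q3, q7}; Z2 = {q0, q1, q3, q7}; fixed.
Sat(AF A[p U r]) = {q0, q1, q3, q7}
Sat(AX (AF A[p U r])) = {s : every successor in {q0, q1, q3, q7}} = {q0, q1, q3, q7}
|Sat(AX (AF A[p U r]))| = |{q0, q1, q3, q7}| = 4.

4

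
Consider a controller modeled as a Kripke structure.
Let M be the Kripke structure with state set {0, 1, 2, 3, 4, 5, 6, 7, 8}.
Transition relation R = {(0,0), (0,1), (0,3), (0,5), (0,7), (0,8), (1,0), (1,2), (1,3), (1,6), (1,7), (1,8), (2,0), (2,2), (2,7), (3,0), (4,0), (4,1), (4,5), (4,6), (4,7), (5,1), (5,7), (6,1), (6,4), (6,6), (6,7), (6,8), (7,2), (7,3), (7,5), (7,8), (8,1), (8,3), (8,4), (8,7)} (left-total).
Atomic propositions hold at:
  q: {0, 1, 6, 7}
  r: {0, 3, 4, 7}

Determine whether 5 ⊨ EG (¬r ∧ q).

No

Sat(¬r) = {1, 2, 5, 6, 8}
Sat(¬r ∧ q) = {1, 6}
EG (¬r ∧ q): greatest fixpoint, start Z0 = {1, 6}, keep only states in Sat with some successor in Z. Already a fixed point.
Sat(EG (¬r ∧ q)) = {1, 6}
5 ∉ Sat(EG (¬r ∧ q)) = {1, 6}, so the formula does not hold at 5.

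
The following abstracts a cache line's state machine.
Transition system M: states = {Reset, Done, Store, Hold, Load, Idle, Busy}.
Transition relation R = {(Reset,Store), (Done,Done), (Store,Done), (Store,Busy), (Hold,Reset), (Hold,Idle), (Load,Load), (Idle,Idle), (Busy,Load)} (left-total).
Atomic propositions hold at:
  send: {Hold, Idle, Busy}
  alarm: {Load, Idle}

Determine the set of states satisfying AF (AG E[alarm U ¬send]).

Sat(¬send) = {Reset, Done, Store, Load}
E[alarm U ¬send]: least fixpoint, start Z0 = Sat(¬send) = {Reset, Done, Store, Load}, add states in Sat(alarm) with some successor in Z. Already a fixed point.
Sat(E[alarm U ¬send]) = {Reset, Done, Store, Load}
AG E[alarm U ¬send]: greatest fixpoint, start Z0 = {Reset, Done, Store, Load}, keep only states in Sat with every successor in Z. Z1 = {Reset, Done, Load}; Z2 = {Done, Load}; fixed.
Sat(AG E[alarm U ¬send]) = {Done, Load}
AF (AG E[alarm U ¬send]): least fixpoint, start Z0 = {Done, Load}, add states with every successor in Z. Z1 = {Done, Load, Busy}; Z2 = {Done, Store, Load, Busy}; Z3 = {Reset, Done, Store, Load, Busy}; fixed.
Sat(AF (AG E[alarm U ¬send])) = {Reset, Done, Store, Load, Busy}

{Reset, Done, Store, Load, Busy}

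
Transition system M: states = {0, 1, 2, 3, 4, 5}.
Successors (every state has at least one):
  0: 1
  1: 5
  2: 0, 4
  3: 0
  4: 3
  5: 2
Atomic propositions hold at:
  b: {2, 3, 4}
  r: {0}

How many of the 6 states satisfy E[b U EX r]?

3

Sat(EX r) = {s : some successor in {0}} = {2, 3}
E[b U EX r]: least fixpoint, start Z0 = Sat(EX r) = {2, 3}, add states in Sat(b) with some successor in Z. Z1 = {2, 3, 4}; fixed.
Sat(E[b U EX r]) = {2, 3, 4}
|Sat(E[b U EX r])| = |{2, 3, 4}| = 3.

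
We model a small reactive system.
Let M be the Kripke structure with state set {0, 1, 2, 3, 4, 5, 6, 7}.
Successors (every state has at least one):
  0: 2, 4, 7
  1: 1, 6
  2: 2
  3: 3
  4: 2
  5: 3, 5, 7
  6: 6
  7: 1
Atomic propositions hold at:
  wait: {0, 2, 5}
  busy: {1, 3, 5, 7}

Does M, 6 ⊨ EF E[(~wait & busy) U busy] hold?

No

Sat(~wait) = {1, 3, 4, 6, 7}
Sat(~wait & busy) = {1, 3, 7}
E[(~wait & busy) U busy]: least fixpoint, start Z0 = Sat(busy) = {1, 3, 5, 7}, add states in Sat(~wait & busy) with some successor in Z. Already a fixed point.
Sat(E[(~wait & busy) U busy]) = {1, 3, 5, 7}
EF E[(~wait & busy) U busy]: least fixpoint, start Z0 = {1, 3, 5, 7}, add states with some successor in Z. Z1 = {0, 1, 3, 5, 7}; fixed.
Sat(EF E[(~wait & busy) U busy]) = {0, 1, 3, 5, 7}
6 ∉ Sat(EF E[(~wait & busy) U busy]) = {0, 1, 3, 5, 7}, so the formula does not hold at 6.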